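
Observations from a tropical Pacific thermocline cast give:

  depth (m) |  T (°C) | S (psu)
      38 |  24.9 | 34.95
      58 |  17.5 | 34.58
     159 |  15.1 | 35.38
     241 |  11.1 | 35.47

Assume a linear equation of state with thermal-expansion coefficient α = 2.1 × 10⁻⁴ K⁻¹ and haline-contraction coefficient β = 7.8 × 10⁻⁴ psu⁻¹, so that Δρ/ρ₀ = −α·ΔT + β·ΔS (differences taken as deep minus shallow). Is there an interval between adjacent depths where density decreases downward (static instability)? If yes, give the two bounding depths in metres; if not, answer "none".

none

Evaluate Δρ/ρ₀ = −αΔT + βΔS across each adjacent pair:
  38–58 m: −αΔT+βΔS = −(2.1 × 10⁻⁴)(-7.4)+(7.8 × 10⁻⁴)(-0.37) = 1.3 × 10⁻³ → stable
  58–159 m: −αΔT+βΔS = −(2.1 × 10⁻⁴)(-2.4)+(7.8 × 10⁻⁴)(+0.80) = 1.1 × 10⁻³ → stable
  159–241 m: −αΔT+βΔS = −(2.1 × 10⁻⁴)(-4.0)+(7.8 × 10⁻⁴)(+0.09) = 9.1 × 10⁻⁴ → stable
Every interval has Δρ > 0: the column is stably stratified throughout.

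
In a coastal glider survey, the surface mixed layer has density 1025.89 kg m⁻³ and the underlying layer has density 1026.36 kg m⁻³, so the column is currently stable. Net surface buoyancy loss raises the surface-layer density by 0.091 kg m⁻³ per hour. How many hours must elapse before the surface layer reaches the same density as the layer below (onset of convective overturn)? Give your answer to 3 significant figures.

5.16 hours

Density deficit of the surface layer: 1026.36 − 1025.89 = 0.47 kg m⁻³.
Required change = 0.47 / 0.091 = 5.16 hours.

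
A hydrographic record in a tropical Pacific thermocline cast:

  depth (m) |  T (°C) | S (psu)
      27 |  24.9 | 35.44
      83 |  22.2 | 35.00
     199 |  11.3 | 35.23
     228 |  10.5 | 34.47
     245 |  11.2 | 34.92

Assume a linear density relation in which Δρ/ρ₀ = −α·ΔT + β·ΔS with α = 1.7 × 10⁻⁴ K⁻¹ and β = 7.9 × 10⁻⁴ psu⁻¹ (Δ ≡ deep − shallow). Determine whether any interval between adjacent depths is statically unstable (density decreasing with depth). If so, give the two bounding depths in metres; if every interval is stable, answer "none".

199–228 m

Evaluate Δρ/ρ₀ = −αΔT + βΔS across each adjacent pair:
  27–83 m: −αΔT+βΔS = −(1.7 × 10⁻⁴)(-2.7)+(7.9 × 10⁻⁴)(-0.44) = 1.1 × 10⁻⁴ → stable
  83–199 m: −αΔT+βΔS = −(1.7 × 10⁻⁴)(-10.9)+(7.9 × 10⁻⁴)(+0.23) = 2.0 × 10⁻³ → stable
  199–228 m: −αΔT+βΔS = −(1.7 × 10⁻⁴)(-0.8)+(7.9 × 10⁻⁴)(-0.76) = -4.6 × 10⁻⁴ → UNSTABLE
  228–245 m: −αΔT+βΔS = −(1.7 × 10⁻⁴)(+0.7)+(7.9 × 10⁻⁴)(+0.45) = 2.4 × 10⁻⁴ → stable
The 199–228 m interval has Δρ < 0: lighter water underlies denser water.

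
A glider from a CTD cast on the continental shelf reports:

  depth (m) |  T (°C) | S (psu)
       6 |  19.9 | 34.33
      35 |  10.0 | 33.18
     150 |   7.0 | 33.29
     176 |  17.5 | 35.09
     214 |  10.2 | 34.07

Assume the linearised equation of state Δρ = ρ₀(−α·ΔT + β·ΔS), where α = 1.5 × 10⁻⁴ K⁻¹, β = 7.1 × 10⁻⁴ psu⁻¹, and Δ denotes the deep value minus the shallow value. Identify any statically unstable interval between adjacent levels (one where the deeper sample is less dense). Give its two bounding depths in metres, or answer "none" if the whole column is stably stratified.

150–176 m

Evaluate Δρ/ρ₀ = −αΔT + βΔS across each adjacent pair:
  6–35 m: −αΔT+βΔS = −(1.5 × 10⁻⁴)(-9.9)+(7.1 × 10⁻⁴)(-1.15) = 6.7 × 10⁻⁴ → stable
  35–150 m: −αΔT+βΔS = −(1.5 × 10⁻⁴)(-3.0)+(7.1 × 10⁻⁴)(+0.11) = 5.3 × 10⁻⁴ → stable
  150–176 m: −αΔT+βΔS = −(1.5 × 10⁻⁴)(+10.5)+(7.1 × 10⁻⁴)(+1.80) = -3.0 × 10⁻⁴ → UNSTABLE
  176–214 m: −αΔT+βΔS = −(1.5 × 10⁻⁴)(-7.3)+(7.1 × 10⁻⁴)(-1.02) = 3.7 × 10⁻⁴ → stable
The 150–176 m interval has Δρ < 0: lighter water underlies denser water.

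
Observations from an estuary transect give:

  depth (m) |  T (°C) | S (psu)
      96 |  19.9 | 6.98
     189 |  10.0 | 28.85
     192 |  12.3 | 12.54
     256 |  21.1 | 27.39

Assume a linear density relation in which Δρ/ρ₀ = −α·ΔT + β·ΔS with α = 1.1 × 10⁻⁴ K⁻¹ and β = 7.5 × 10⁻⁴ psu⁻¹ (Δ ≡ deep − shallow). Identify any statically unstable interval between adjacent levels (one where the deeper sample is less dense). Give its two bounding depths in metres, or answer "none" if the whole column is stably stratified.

Evaluate Δρ/ρ₀ = −αΔT + βΔS across each adjacent pair:
  96–189 m: −αΔT+βΔS = −(1.1 × 10⁻⁴)(-9.9)+(7.5 × 10⁻⁴)(+21.87) = 0.017 → stable
  189–192 m: −αΔT+βΔS = −(1.1 × 10⁻⁴)(+2.3)+(7.5 × 10⁻⁴)(-16.31) = -0.012 → UNSTABLE
  192–256 m: −αΔT+βΔS = −(1.1 × 10⁻⁴)(+8.8)+(7.5 × 10⁻⁴)(+14.85) = 0.010 → stable
The 189–192 m interval has Δρ < 0: lighter water underlies denser water.

189–192 m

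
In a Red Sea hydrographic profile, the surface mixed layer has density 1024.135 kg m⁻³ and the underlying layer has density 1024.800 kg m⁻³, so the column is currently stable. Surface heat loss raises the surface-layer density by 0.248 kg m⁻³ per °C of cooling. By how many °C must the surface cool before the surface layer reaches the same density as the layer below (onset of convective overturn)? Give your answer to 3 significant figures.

2.68 °C

Density deficit of the surface layer: 1024.800 − 1024.135 = 0.665 kg m⁻³.
Required change = 0.665 / 0.248 = 2.68 °C.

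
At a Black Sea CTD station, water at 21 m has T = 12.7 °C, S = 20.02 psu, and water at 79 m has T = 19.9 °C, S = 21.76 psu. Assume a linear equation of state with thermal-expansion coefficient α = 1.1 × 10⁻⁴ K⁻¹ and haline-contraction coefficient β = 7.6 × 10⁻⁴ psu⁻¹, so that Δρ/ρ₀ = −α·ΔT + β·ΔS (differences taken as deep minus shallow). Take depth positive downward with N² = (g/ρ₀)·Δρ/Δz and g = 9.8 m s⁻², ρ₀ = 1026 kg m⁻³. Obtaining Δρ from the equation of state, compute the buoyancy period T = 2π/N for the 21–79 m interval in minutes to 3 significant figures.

ΔT = +7.2 K, ΔS = +1.74 psu (deep − shallow).
Δρ/ρ₀ = −αΔT + βΔS = -7.92 × 10⁻⁴ + 1.3224 × 10⁻³ = 5.304 × 10⁻⁴, so Δρ ≈ 0.5442 kg m⁻³.
N² = (g/ρ₀)·Δρ/Δz = g·(Δρ/ρ₀)/Δz = 9.8 × 5.304 × 10⁻⁴ / 58 = 8.9619 × 10⁻⁵ s⁻².
N = √(8.9619 × 10⁻⁵) = 9.4667 × 10⁻³ rad s⁻¹ → T = 2π/N = 663.71 s = 11.062 min ≈ 11.1 min.

11.1 min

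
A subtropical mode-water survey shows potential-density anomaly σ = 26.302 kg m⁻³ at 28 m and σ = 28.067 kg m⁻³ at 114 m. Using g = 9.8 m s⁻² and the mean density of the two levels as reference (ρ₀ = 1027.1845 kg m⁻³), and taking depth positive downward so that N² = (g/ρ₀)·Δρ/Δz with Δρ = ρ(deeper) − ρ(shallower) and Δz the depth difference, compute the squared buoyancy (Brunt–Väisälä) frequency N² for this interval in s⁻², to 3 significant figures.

1.96 × 10⁻⁴ s⁻²

Δρ = 1028.067 − 1026.302 = 1.765 kg m⁻³ over Δz = 114 − 28 = 86 m.
N² = (9.8/1027.1845) × (1.765/86) = 1.9581 × 10⁻⁴ s⁻² ≈ 1.96 × 10⁻⁴ s⁻².
A positive N² confirms static stability across the interval.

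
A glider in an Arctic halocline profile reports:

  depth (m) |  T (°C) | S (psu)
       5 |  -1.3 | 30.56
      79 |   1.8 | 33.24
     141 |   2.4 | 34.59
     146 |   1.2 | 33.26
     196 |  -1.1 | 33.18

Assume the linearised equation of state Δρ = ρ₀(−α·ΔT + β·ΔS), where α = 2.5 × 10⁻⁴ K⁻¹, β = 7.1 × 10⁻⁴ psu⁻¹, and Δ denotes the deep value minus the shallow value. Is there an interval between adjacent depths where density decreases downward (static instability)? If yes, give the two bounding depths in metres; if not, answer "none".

141–146 m

Evaluate Δρ/ρ₀ = −αΔT + βΔS across each adjacent pair:
  5–79 m: −αΔT+βΔS = −(2.5 × 10⁻⁴)(+3.1)+(7.1 × 10⁻⁴)(+2.68) = 1.1 × 10⁻³ → stable
  79–141 m: −αΔT+βΔS = −(2.5 × 10⁻⁴)(+0.6)+(7.1 × 10⁻⁴)(+1.35) = 8.1 × 10⁻⁴ → stable
  141–146 m: −αΔT+βΔS = −(2.5 × 10⁻⁴)(-1.2)+(7.1 × 10⁻⁴)(-1.33) = -6.4 × 10⁻⁴ → UNSTABLE
  146–196 m: −αΔT+βΔS = −(2.5 × 10⁻⁴)(-2.3)+(7.1 × 10⁻⁴)(-0.08) = 5.2 × 10⁻⁴ → stable
The 141–146 m interval has Δρ < 0: lighter water underlies denser water.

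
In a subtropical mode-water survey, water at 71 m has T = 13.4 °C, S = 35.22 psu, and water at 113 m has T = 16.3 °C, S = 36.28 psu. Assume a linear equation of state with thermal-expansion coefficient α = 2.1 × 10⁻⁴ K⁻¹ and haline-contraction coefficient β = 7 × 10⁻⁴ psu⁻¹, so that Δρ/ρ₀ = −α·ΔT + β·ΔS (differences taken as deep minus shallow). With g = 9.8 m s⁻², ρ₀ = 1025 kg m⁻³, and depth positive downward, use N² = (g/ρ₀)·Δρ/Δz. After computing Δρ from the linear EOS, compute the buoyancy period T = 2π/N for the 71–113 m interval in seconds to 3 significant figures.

ΔT = +2.9 K, ΔS = +1.06 psu (deep − shallow).
Δρ/ρ₀ = −αΔT + βΔS = -6.09 × 10⁻⁴ + 7.42 × 10⁻⁴ = 1.33 × 10⁻⁴, so Δρ ≈ 0.1363 kg m⁻³.
N² = (g/ρ₀)·Δρ/Δz = g·(Δρ/ρ₀)/Δz = 9.8 × 1.33 × 10⁻⁴ / 42 = 3.1033 × 10⁻⁵ s⁻².
N = √(3.1033 × 10⁻⁵) = 5.5707 × 10⁻³ rad s⁻¹ → T = 2π/N = 1.1279 × 10³ s ≈ 1.13 × 10³ s.

1.13 × 10³ s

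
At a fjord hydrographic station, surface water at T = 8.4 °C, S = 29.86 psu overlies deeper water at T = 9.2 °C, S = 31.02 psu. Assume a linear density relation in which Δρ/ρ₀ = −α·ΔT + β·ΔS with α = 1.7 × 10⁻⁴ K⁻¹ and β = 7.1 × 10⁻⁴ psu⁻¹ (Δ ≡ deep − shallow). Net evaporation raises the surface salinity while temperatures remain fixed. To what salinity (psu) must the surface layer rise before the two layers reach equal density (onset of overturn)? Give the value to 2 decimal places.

Neutral buoyancy requires −α(T_deep − T_surf) + β(S_deep − S_surf′) = 0.
S_surf′ = S_deep − (α/β)·ΔT = 31.02 − (1.7 × 10⁻⁴/7.1 × 10⁻⁴)·(+0.8) = 30.8285 psu.
Increase required: 30.8285 − 29.86 = 0.9685 psu.

30.83 psu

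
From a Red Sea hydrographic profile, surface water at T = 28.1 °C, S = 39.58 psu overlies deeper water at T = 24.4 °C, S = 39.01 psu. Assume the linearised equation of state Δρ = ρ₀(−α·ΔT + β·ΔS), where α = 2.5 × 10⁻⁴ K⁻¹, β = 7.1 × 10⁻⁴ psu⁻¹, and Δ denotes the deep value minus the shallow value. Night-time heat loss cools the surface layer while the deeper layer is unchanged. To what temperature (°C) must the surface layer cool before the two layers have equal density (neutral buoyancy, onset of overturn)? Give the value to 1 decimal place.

Neutral buoyancy requires Δρ = 0, i.e. −α(T_deep − T_surf′) + β(S_deep − S_surf) = 0.
T_surf′ = T_deep − (β/α)·ΔS = 24.4 − (7.1 × 10⁻⁴/2.5 × 10⁻⁴)·(-0.57) = 26.019 °C.
Cooling required: 28.1 − (26.019) = 2.081 °C.

26.0 °C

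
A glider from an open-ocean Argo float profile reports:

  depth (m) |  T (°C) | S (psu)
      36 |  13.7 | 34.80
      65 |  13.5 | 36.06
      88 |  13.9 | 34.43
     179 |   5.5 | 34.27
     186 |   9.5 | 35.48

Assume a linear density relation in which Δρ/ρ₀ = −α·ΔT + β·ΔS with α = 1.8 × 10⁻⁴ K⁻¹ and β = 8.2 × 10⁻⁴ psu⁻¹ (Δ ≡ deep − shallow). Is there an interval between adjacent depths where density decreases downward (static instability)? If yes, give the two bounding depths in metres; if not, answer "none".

Evaluate Δρ/ρ₀ = −αΔT + βΔS across each adjacent pair:
  36–65 m: −αΔT+βΔS = −(1.8 × 10⁻⁴)(-0.2)+(8.2 × 10⁻⁴)(+1.26) = 1.1 × 10⁻³ → stable
  65–88 m: −αΔT+βΔS = −(1.8 × 10⁻⁴)(+0.4)+(8.2 × 10⁻⁴)(-1.63) = -1.4 × 10⁻³ → UNSTABLE
  88–179 m: −αΔT+βΔS = −(1.8 × 10⁻⁴)(-8.4)+(8.2 × 10⁻⁴)(-0.16) = 1.4 × 10⁻³ → stable
  179–186 m: −αΔT+βΔS = −(1.8 × 10⁻⁴)(+4.0)+(8.2 × 10⁻⁴)(+1.21) = 2.7 × 10⁻⁴ → stable
The 65–88 m interval has Δρ < 0: lighter water underlies denser water.

65–88 m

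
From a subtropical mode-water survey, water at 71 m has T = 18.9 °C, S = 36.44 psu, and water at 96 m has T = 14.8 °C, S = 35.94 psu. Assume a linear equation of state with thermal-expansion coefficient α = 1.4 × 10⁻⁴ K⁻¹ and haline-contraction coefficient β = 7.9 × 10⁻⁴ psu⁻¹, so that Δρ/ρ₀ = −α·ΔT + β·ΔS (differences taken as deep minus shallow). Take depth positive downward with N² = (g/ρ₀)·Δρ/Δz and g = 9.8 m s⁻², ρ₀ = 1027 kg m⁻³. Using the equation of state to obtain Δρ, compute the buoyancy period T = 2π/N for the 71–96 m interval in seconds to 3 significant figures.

750 s

ΔT = -4.1 K, ΔS = -0.50 psu (deep − shallow).
Δρ/ρ₀ = −αΔT + βΔS = 5.74 × 10⁻⁴ − 3.95 × 10⁻⁴ = 1.79 × 10⁻⁴, so Δρ ≈ 0.1838 kg m⁻³.
N² = (g/ρ₀)·Δρ/Δz = g·(Δρ/ρ₀)/Δz = 9.8 × 1.79 × 10⁻⁴ / 25 = 7.0168 × 10⁻⁵ s⁻².
N = √(7.0168 × 10⁻⁵) = 8.3766 × 10⁻³ rad s⁻¹ → T = 2π/N = 750.09 s ≈ 750 s.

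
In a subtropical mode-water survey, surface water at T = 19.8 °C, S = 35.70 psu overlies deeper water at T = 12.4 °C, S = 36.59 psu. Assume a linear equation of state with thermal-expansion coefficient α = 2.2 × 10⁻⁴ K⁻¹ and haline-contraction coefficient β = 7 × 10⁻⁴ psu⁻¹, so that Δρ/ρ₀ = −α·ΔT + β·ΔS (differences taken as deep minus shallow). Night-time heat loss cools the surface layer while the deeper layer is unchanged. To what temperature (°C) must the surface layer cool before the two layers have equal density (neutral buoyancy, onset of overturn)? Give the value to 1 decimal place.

9.6 °C

Neutral buoyancy requires Δρ = 0, i.e. −α(T_deep − T_surf′) + β(S_deep − S_surf) = 0.
T_surf′ = T_deep − (β/α)·ΔS = 12.4 − (7 × 10⁻⁴/2.2 × 10⁻⁴)·(+0.89) = 9.568 °C.
Cooling required: 19.8 − (9.568) = 10.232 °C.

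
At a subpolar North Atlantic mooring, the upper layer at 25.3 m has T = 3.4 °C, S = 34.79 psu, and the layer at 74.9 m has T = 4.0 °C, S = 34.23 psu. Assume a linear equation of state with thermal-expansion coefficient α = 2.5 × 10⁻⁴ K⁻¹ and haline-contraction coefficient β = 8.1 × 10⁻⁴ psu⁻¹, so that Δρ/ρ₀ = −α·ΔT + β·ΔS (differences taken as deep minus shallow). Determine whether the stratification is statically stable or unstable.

unstable

ΔT = 4.0 − 3.4 = +0.6 K and ΔS = 34.23 − 34.79 = -0.56 psu (deep − shallow).
−αΔT = -1.50 × 10⁻⁴; βΔS = -4.536 × 10⁻⁴; sum Δρ/ρ₀ = -6.036 × 10⁻⁴.
Δρ/ρ₀ < 0, so Δρ < 0: deeper water is lighter → statically unstable; the column would overturn.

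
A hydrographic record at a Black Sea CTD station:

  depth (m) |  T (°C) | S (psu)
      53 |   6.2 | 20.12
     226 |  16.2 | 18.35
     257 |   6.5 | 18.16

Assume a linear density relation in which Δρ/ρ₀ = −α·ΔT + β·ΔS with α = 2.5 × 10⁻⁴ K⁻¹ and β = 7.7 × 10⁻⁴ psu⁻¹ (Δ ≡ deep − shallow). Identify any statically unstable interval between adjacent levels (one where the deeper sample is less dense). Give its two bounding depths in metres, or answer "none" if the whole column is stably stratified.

53–226 m

Evaluate Δρ/ρ₀ = −αΔT + βΔS across each adjacent pair:
  53–226 m: −αΔT+βΔS = −(2.5 × 10⁻⁴)(+10.0)+(7.7 × 10⁻⁴)(-1.77) = -3.9 × 10⁻³ → UNSTABLE
  226–257 m: −αΔT+βΔS = −(2.5 × 10⁻⁴)(-9.7)+(7.7 × 10⁻⁴)(-0.19) = 2.3 × 10⁻³ → stable
The 53–226 m interval has Δρ < 0: lighter water underlies denser water.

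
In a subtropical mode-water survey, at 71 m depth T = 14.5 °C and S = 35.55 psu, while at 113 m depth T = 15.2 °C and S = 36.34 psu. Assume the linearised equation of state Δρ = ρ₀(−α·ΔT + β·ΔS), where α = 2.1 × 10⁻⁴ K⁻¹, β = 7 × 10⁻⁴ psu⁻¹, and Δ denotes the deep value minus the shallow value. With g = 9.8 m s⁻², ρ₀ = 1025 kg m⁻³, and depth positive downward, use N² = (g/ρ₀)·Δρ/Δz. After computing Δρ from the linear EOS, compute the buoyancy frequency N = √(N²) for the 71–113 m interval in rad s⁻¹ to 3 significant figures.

ΔT = +0.7 K, ΔS = +0.79 psu (deep − shallow).
Δρ/ρ₀ = −αΔT + βΔS = -1.47 × 10⁻⁴ + 5.53 × 10⁻⁴ = 4.06 × 10⁻⁴, so Δρ ≈ 0.4162 kg m⁻³.
N² = (g/ρ₀)·Δρ/Δz = g·(Δρ/ρ₀)/Δz = 9.8 × 4.06 × 10⁻⁴ / 42 = 9.4733 × 10⁻⁵ s⁻².
N = √(9.4733 × 10⁻⁵) = 9.7331 × 10⁻³ rad s⁻¹ ≈ 9.73 × 10⁻³ rad s⁻¹.

9.73 × 10⁻³ rad s⁻¹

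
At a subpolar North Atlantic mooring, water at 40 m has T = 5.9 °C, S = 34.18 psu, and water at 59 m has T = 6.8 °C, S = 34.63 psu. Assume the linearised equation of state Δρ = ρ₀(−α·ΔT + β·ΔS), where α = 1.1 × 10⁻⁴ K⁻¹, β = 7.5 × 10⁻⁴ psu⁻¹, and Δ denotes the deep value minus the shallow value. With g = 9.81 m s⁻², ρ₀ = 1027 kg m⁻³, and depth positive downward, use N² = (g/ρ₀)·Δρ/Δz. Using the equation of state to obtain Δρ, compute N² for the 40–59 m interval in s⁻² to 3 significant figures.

ΔT = +0.9 K, ΔS = +0.45 psu (deep − shallow).
Δρ/ρ₀ = −αΔT + βΔS = -9.90 × 10⁻⁵ + 3.375 × 10⁻⁴ = 2.385 × 10⁻⁴, so Δρ ≈ 0.2449 kg m⁻³.
N² = (g/ρ₀)·Δρ/Δz = g·(Δρ/ρ₀)/Δz = 9.81 × 2.385 × 10⁻⁴ / 19 = 1.2314 × 10⁻⁴ s⁻² ≈ 1.23 × 10⁻⁴ s⁻².

1.23 × 10⁻⁴ s⁻²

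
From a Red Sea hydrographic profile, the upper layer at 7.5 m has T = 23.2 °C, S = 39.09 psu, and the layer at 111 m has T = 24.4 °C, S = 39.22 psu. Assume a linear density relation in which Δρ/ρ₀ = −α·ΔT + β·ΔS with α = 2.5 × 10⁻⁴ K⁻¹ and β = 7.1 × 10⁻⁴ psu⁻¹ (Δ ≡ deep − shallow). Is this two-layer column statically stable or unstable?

unstable

ΔT = 24.4 − 23.2 = +1.2 K and ΔS = 39.22 − 39.09 = +0.13 psu (deep − shallow).
−αΔT = -3.00 × 10⁻⁴; βΔS = 9.23 × 10⁻⁵; sum Δρ/ρ₀ = -2.077 × 10⁻⁴.
Δρ/ρ₀ < 0, so Δρ < 0: deeper water is lighter → statically unstable; the column would overturn.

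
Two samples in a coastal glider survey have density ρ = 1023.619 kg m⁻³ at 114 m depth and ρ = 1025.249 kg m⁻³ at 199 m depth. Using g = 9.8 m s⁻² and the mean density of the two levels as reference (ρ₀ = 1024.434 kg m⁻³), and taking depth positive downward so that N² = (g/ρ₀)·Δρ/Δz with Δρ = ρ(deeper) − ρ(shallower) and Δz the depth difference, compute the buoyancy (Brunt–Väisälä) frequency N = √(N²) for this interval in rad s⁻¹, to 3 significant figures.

Δρ = 1025.249 − 1023.619 = 1.630 kg m⁻³ over Δz = 199 − 114 = 85 m.
N² = (9.8/1024.434) × (1.630/85) = 1.8345 × 10⁻⁴ s⁻².
N = √(1.8345 × 10⁻⁴) = 0.013544 rad s⁻¹ ≈ 0.0135 rad s⁻¹.

0.0135 rad s⁻¹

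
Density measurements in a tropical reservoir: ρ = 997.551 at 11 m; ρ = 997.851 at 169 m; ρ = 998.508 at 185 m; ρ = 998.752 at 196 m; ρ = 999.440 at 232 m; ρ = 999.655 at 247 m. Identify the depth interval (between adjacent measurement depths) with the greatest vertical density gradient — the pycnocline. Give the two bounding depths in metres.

Compute the density gradient over each adjacent pair:
  11–169 m: Δρ/Δz = 0.300/158 = 1.9 × 10⁻³ kg m⁻⁴
  169–185 m: Δρ/Δz = 0.657/16 = 0.041 kg m⁻⁴
  185–196 m: Δρ/Δz = 0.244/11 = 0.022 kg m⁻⁴
  196–232 m: Δρ/Δz = 0.688/36 = 0.019 kg m⁻⁴
  232–247 m: Δρ/Δz = 0.215/15 = 0.014 kg m⁻⁴
The largest gradient is in the 169–185 m interval — the pycnocline.

169–185 m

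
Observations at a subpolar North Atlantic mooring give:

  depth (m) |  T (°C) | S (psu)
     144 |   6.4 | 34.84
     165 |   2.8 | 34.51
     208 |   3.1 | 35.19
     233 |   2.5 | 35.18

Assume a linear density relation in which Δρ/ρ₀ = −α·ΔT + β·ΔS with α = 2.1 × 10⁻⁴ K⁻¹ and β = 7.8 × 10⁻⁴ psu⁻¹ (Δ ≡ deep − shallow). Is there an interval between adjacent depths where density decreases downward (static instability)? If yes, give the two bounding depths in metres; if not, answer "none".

none

Evaluate Δρ/ρ₀ = −αΔT + βΔS across each adjacent pair:
  144–165 m: −αΔT+βΔS = −(2.1 × 10⁻⁴)(-3.6)+(7.8 × 10⁻⁴)(-0.33) = 5.0 × 10⁻⁴ → stable
  165–208 m: −αΔT+βΔS = −(2.1 × 10⁻⁴)(+0.3)+(7.8 × 10⁻⁴)(+0.68) = 4.7 × 10⁻⁴ → stable
  208–233 m: −αΔT+βΔS = −(2.1 × 10⁻⁴)(-0.6)+(7.8 × 10⁻⁴)(-0.01) = 1.2 × 10⁻⁴ → stable
Every interval has Δρ > 0: the column is stably stratified throughout.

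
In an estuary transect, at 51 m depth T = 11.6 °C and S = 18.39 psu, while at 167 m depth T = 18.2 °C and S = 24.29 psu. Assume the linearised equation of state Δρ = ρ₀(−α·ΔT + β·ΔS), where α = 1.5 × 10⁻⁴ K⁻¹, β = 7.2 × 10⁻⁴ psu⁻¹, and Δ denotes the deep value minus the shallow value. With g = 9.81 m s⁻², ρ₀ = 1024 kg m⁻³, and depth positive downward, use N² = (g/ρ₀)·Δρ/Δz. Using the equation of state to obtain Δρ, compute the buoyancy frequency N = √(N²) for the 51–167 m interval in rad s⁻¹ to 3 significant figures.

0.0166 rad s⁻¹

ΔT = +6.6 K, ΔS = +5.90 psu (deep − shallow).
Δρ/ρ₀ = −αΔT + βΔS = -9.90 × 10⁻⁴ + 4.248 × 10⁻³ = 3.258 × 10⁻³, so Δρ ≈ 3.336 kg m⁻³.
N² = (g/ρ₀)·Δρ/Δz = g·(Δρ/ρ₀)/Δz = 9.81 × 3.258 × 10⁻³ / 116 = 2.7553 × 10⁻⁴ s⁻².
N = √(2.7553 × 10⁻⁴) = 0.016599 rad s⁻¹ ≈ 0.0166 rad s⁻¹.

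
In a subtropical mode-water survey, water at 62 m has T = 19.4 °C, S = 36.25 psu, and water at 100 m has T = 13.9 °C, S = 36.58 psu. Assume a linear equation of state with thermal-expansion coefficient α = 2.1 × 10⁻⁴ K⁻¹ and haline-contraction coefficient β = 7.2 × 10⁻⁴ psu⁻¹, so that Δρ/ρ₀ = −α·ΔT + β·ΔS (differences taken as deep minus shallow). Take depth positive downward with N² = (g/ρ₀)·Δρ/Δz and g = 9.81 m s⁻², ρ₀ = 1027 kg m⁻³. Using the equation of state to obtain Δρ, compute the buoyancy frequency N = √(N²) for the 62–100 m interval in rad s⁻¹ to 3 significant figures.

0.0190 rad s⁻¹

ΔT = -5.5 K, ΔS = +0.33 psu (deep − shallow).
Δρ/ρ₀ = −αΔT + βΔS = 1.155 × 10⁻³ + 2.376 × 10⁻⁴ = 1.3926 × 10⁻³, so Δρ ≈ 1.430 kg m⁻³.
N² = (g/ρ₀)·Δρ/Δz = g·(Δρ/ρ₀)/Δz = 9.81 × 1.3926 × 10⁻³ / 38 = 3.5951 × 10⁻⁴ s⁻².
N = √(3.5951 × 10⁻⁴) = 0.018961 rad s⁻¹ ≈ 0.0190 rad s⁻¹.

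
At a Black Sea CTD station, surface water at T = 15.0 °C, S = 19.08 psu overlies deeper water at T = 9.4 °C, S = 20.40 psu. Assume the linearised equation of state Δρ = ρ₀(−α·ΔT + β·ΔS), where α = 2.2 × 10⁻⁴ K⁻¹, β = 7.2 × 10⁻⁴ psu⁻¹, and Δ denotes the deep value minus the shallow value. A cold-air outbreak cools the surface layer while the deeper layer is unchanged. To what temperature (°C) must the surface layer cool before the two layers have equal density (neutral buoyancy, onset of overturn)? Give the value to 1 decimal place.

5.1 °C

Neutral buoyancy requires Δρ = 0, i.e. −α(T_deep − T_surf′) + β(S_deep − S_surf) = 0.
T_surf′ = T_deep − (β/α)·ΔS = 9.4 − (7.2 × 10⁻⁴/2.2 × 10⁻⁴)·(+1.32) = 5.080 °C.
Cooling required: 15.0 − (5.080) = 9.920 °C.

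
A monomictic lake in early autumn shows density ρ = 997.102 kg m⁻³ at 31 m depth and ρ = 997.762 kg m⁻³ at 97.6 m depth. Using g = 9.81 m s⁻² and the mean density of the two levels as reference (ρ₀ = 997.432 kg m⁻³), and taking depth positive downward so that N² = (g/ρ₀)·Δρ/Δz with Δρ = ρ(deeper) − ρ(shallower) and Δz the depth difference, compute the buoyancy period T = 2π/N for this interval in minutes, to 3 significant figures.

10.6 min

Δρ = 997.762 − 997.102 = 0.660 kg m⁻³ over Δz = 97.6 − 31 = 66.6 m.
N² = (9.81/997.432) × (0.660/66.6) = 9.7467 × 10⁻⁵ s⁻².
N = √(9.7467 × 10⁻⁵) = 9.8725 × 10⁻³ rad s⁻¹, so T = 2π/N = 636.43 s = 10.607 min ≈ 10.6 min.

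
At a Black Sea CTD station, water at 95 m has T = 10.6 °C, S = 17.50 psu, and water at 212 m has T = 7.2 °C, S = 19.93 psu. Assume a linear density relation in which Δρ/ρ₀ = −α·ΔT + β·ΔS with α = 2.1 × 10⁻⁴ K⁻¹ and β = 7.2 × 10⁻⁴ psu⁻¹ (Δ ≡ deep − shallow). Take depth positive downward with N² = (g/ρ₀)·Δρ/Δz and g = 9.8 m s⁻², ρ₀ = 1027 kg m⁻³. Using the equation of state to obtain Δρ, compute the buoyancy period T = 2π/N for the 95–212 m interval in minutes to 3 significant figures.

ΔT = -3.4 K, ΔS = +2.43 psu (deep − shallow).
Δρ/ρ₀ = −αΔT + βΔS = 7.14 × 10⁻⁴ + 1.7496 × 10⁻³ = 2.4636 × 10⁻³, so Δρ ≈ 2.530 kg m⁻³.
N² = (g/ρ₀)·Δρ/Δz = g·(Δρ/ρ₀)/Δz = 9.8 × 2.4636 × 10⁻³ / 117 = 2.0635 × 10⁻⁴ s⁻².
N = √(2.0635 × 10⁻⁴) = 0.014365 rad s⁻¹ → T = 2π/N = 437.40 s = 7.2900 min ≈ 7.29 min.

7.29 min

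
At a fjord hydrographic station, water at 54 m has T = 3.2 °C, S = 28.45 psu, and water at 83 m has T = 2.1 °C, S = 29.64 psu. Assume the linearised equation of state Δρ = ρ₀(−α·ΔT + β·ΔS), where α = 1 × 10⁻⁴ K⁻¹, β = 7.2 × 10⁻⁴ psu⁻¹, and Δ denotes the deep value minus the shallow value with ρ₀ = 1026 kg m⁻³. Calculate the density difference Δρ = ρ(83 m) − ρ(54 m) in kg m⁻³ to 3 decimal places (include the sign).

+0.992 kg m⁻³

ΔT = -1.1 K, ΔS = +1.19 psu (deep − shallow).
Δρ/ρ₀ = −(1 × 10⁻⁴)(-1.1) + (7.2 × 10⁻⁴)(+1.19) = 9.668 × 10⁻⁴.
Δρ = 1026 × (9.668 × 10⁻⁴) = +0.992 kg m⁻³.
Positive Δρ: denser below, stable.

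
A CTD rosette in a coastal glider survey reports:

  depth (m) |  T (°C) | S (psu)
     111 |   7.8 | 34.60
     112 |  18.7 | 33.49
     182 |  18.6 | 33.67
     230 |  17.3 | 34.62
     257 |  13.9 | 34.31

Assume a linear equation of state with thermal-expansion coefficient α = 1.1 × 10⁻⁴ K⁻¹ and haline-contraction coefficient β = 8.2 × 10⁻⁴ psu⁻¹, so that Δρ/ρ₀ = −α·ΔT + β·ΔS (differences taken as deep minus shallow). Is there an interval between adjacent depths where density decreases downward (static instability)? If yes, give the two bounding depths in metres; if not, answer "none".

Evaluate Δρ/ρ₀ = −αΔT + βΔS across each adjacent pair:
  111–112 m: −αΔT+βΔS = −(1.1 × 10⁻⁴)(+10.9)+(8.2 × 10⁻⁴)(-1.11) = -2.1 × 10⁻³ → UNSTABLE
  112–182 m: −αΔT+βΔS = −(1.1 × 10⁻⁴)(-0.1)+(8.2 × 10⁻⁴)(+0.18) = 1.6 × 10⁻⁴ → stable
  182–230 m: −αΔT+βΔS = −(1.1 × 10⁻⁴)(-1.3)+(8.2 × 10⁻⁴)(+0.95) = 9.2 × 10⁻⁴ → stable
  230–257 m: −αΔT+βΔS = −(1.1 × 10⁻⁴)(-3.4)+(8.2 × 10⁻⁴)(-0.31) = 1.2 × 10⁻⁴ → stable
The 111–112 m interval has Δρ < 0: lighter water underlies denser water.

111–112 m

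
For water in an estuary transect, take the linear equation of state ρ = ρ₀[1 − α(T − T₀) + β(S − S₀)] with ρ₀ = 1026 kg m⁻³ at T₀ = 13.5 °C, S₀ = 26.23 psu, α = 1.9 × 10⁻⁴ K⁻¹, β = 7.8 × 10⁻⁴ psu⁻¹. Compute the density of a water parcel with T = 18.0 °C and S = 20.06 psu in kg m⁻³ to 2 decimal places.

T − T₀ = +4.5 K, S − S₀ = -6.17 psu.
Bracket = 1 − α·(+4.5) + β·(-6.17) = 1 + (-5.6676 × 10⁻³) = 0.9943324.
ρ = 1026 × 0.9943324 = 1020.19 kg m⁻³.

1020.19 kg m⁻³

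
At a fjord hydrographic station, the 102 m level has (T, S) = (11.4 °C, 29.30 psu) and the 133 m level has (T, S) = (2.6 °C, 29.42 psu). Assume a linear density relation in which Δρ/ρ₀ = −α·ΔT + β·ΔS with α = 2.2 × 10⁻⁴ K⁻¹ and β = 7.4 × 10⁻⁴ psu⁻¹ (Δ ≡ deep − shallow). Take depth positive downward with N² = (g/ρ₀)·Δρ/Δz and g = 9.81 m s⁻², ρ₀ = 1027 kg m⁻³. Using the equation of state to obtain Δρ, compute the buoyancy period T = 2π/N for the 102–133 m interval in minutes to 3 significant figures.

ΔT = -8.8 K, ΔS = +0.12 psu (deep − shallow).
Δρ/ρ₀ = −αΔT + βΔS = 1.936 × 10⁻³ + 8.88 × 10⁻⁵ = 2.0248 × 10⁻³, so Δρ ≈ 2.079 kg m⁻³.
N² = (g/ρ₀)·Δρ/Δz = g·(Δρ/ρ₀)/Δz = 9.81 × 2.0248 × 10⁻³ / 31 = 6.4075 × 10⁻⁴ s⁻².
N = √(6.4075 × 10⁻⁴) = 0.025313 rad s⁻¹ → T = 2π/N = 248.22 s = 4.1370 min ≈ 4.14 min.

4.14 min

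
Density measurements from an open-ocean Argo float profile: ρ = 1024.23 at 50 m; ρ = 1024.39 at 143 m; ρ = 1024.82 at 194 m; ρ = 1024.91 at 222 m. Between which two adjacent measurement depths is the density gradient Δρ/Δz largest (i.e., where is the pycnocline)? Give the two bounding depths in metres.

Compute the density gradient over each adjacent pair:
  50–143 m: Δρ/Δz = 0.16/93 = 1.7 × 10⁻³ kg m⁻⁴
  143–194 m: Δρ/Δz = 0.43/51 = 8.4 × 10⁻³ kg m⁻⁴
  194–222 m: Δρ/Δz = 0.09/28 = 3.2 × 10⁻³ kg m⁻⁴
The largest gradient is in the 143–194 m interval — the pycnocline.

143–194 m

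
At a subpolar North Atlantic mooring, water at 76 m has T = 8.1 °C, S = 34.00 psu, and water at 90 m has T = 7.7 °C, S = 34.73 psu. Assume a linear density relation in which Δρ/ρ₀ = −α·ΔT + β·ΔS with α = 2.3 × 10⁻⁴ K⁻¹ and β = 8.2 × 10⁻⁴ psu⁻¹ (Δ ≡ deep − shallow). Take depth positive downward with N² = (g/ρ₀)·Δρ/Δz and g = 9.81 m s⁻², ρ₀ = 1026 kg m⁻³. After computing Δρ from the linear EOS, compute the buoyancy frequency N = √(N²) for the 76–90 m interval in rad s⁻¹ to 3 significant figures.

0.0220 rad s⁻¹

ΔT = -0.4 K, ΔS = +0.73 psu (deep − shallow).
Δρ/ρ₀ = −αΔT + βΔS = 9.20 × 10⁻⁵ + 5.986 × 10⁻⁴ = 6.906 × 10⁻⁴, so Δρ ≈ 0.7086 kg m⁻³.
N² = (g/ρ₀)·Δρ/Δz = g·(Δρ/ρ₀)/Δz = 9.81 × 6.906 × 10⁻⁴ / 14 = 4.8391 × 10⁻⁴ s⁻².
N = √(4.8391 × 10⁻⁴) = 0.021998 rad s⁻¹ ≈ 0.0220 rad s⁻¹.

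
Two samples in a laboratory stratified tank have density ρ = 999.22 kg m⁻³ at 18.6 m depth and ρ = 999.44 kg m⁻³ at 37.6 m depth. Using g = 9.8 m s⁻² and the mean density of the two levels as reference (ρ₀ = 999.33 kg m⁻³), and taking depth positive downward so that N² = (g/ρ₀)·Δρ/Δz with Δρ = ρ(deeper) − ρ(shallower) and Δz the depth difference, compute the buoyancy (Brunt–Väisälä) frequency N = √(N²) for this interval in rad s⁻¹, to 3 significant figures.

0.0107 rad s⁻¹

Δρ = 999.44 − 999.22 = 0.22 kg m⁻³ over Δz = 37.6 − 18.6 = 19 m.
N² = (9.8/999.33) × (0.22/19) = 1.1355 × 10⁻⁴ s⁻².
N = √(1.1355 × 10⁻⁴) = 0.010656 rad s⁻¹ ≈ 0.0107 rad s⁻¹.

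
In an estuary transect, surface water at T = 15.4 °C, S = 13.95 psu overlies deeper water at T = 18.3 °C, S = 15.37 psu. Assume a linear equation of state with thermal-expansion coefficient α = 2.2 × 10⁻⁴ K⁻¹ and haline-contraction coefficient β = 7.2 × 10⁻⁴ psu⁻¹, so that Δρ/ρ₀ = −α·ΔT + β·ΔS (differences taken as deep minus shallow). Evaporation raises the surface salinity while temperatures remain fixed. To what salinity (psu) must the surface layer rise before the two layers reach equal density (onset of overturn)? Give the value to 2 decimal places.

Neutral buoyancy requires −α(T_deep − T_surf) + β(S_deep − S_surf′) = 0.
S_surf′ = S_deep − (α/β)·ΔT = 15.37 − (2.2 × 10⁻⁴/7.2 × 10⁻⁴)·(+2.9) = 14.4839 psu.
Increase required: 14.4839 − 13.95 = 0.5339 psu.

14.48 psu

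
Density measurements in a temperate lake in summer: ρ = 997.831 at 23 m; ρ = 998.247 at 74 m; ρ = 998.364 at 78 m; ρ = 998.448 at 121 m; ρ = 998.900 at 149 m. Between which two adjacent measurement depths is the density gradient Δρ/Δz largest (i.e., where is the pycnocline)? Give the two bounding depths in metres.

74–78 m

Compute the density gradient over each adjacent pair:
  23–74 m: Δρ/Δz = 0.416/51 = 8.2 × 10⁻³ kg m⁻⁴
  74–78 m: Δρ/Δz = 0.117/4 = 0.029 kg m⁻⁴
  78–121 m: Δρ/Δz = 0.084/43 = 2.0 × 10⁻³ kg m⁻⁴
  121–149 m: Δρ/Δz = 0.452/28 = 0.016 kg m⁻⁴
The largest gradient is in the 74–78 m interval — the pycnocline.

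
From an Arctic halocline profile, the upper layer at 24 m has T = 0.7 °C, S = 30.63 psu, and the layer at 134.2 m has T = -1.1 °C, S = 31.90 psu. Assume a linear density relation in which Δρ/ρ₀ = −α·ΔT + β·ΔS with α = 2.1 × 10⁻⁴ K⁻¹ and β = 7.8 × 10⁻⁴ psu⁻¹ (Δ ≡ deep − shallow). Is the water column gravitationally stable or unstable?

ΔT = -1.1 − 0.7 = -1.8 K and ΔS = 31.90 − 30.63 = +1.27 psu (deep − shallow).
−αΔT = 3.78 × 10⁻⁴; βΔS = 9.906 × 10⁻⁴; sum Δρ/ρ₀ = 1.3686 × 10⁻³.
Δρ/ρ₀ > 0, so Δρ > 0: deeper water is denser → statically stable.

stable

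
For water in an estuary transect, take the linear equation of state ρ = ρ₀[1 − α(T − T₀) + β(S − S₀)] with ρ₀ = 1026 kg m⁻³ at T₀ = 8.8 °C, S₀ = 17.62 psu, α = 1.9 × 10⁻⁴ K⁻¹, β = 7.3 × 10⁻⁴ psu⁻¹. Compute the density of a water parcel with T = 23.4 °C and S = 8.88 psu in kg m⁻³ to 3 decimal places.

1016.608 kg m⁻³

T − T₀ = +14.6 K, S − S₀ = -8.74 psu.
Bracket = 1 − α·(+14.6) + β·(-8.74) = 1 + (-9.1542 × 10⁻³) = 0.9908458.
ρ = 1026 × 0.9908458 = 1016.608 kg m⁻³.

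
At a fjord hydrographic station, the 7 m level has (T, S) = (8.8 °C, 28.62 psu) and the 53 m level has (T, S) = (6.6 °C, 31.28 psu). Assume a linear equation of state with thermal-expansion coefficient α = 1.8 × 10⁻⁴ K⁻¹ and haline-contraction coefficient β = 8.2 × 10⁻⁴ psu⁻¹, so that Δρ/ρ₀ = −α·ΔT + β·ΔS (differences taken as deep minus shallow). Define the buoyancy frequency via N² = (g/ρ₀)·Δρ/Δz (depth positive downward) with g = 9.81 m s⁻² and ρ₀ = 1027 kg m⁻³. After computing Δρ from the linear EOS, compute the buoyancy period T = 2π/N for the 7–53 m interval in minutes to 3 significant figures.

4.47 min

ΔT = -2.2 K, ΔS = +2.66 psu (deep − shallow).
Δρ/ρ₀ = −αΔT + βΔS = 3.96 × 10⁻⁴ + 2.1812 × 10⁻³ = 2.5772 × 10⁻³, so Δρ ≈ 2.647 kg m⁻³.
N² = (g/ρ₀)·Δρ/Δz = g·(Δρ/ρ₀)/Δz = 9.81 × 2.5772 × 10⁻³ / 46 = 5.4962 × 10⁻⁴ s⁻².
N = √(5.4962 × 10⁻⁴) = 0.023444 rad s⁻¹ → T = 2π/N = 268.01 s = 4.4668 min ≈ 4.47 min.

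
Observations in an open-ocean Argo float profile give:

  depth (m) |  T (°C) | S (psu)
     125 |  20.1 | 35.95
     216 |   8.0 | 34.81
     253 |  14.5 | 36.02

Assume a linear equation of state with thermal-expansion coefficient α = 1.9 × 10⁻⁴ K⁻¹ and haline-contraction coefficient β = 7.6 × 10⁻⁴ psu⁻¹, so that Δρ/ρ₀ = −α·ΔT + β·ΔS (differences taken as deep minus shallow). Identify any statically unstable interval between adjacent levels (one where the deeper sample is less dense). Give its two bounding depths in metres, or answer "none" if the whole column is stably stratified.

216–253 m

Evaluate Δρ/ρ₀ = −αΔT + βΔS across each adjacent pair:
  125–216 m: −αΔT+βΔS = −(1.9 × 10⁻⁴)(-12.1)+(7.6 × 10⁻⁴)(-1.14) = 1.4 × 10⁻³ → stable
  216–253 m: −αΔT+βΔS = −(1.9 × 10⁻⁴)(+6.5)+(7.6 × 10⁻⁴)(+1.21) = -3.2 × 10⁻⁴ → UNSTABLE
The 216–253 m interval has Δρ < 0: lighter water underlies denser water.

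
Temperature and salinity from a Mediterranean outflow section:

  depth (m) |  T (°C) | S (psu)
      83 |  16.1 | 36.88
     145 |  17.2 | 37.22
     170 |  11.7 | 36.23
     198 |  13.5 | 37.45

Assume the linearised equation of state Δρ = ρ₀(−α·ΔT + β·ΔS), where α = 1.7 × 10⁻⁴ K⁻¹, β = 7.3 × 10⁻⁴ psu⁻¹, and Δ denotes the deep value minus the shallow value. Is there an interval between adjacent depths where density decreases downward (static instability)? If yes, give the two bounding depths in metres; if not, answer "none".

none

Evaluate Δρ/ρ₀ = −αΔT + βΔS across each adjacent pair:
  83–145 m: −αΔT+βΔS = −(1.7 × 10⁻⁴)(+1.1)+(7.3 × 10⁻⁴)(+0.34) = 6.1 × 10⁻⁵ → stable
  145–170 m: −αΔT+βΔS = −(1.7 × 10⁻⁴)(-5.5)+(7.3 × 10⁻⁴)(-0.99) = 2.1 × 10⁻⁴ → stable
  170–198 m: −αΔT+βΔS = −(1.7 × 10⁻⁴)(+1.8)+(7.3 × 10⁻⁴)(+1.22) = 5.8 × 10⁻⁴ → stable
Every interval has Δρ > 0: the column is stably stratified throughout.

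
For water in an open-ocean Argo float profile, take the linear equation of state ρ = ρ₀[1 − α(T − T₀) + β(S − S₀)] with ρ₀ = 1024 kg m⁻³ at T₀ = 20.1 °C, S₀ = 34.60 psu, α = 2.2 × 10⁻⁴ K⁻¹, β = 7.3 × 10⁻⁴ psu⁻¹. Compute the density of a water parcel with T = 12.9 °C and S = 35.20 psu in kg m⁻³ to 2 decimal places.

T − T₀ = -7.2 K, S − S₀ = +0.60 psu.
Bracket = 1 − α·(-7.2) + β·(+0.60) = 1 + (2.022 × 10⁻³) = 1.0020220.
ρ = 1024 × 1.0020220 = 1026.07 kg m⁻³.

1026.07 kg m⁻³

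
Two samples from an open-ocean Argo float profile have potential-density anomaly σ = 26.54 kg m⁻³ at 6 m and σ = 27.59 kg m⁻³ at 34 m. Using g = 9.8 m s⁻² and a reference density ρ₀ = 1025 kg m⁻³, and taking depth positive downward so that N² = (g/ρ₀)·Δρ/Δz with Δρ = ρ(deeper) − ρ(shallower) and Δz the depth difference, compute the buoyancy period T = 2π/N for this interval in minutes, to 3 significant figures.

Δρ = 1027.59 − 1026.54 = 1.05 kg m⁻³ over Δz = 34 − 6 = 28 m.
N² = (9.8/1025) × (1.05/28) = 3.5854 × 10⁻⁴ s⁻².
N = √(3.5854 × 10⁻⁴) = 0.018935 rad s⁻¹, so T = 2π/N = 331.83 s = 5.5305 min ≈ 5.53 min.

5.53 min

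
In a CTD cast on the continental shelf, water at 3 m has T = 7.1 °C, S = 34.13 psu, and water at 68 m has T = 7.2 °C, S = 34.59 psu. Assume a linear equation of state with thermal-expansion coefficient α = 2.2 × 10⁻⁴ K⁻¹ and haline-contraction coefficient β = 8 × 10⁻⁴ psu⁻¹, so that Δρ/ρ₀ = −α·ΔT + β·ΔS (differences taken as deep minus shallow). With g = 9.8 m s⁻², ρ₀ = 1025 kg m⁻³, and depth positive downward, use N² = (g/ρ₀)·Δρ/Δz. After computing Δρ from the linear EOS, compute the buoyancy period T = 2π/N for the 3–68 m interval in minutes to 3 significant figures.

ΔT = +0.1 K, ΔS = +0.46 psu (deep − shallow).
Δρ/ρ₀ = −αΔT + βΔS = -2.20 × 10⁻⁵ + 3.68 × 10⁻⁴ = 3.46 × 10⁻⁴, so Δρ ≈ 0.3547 kg m⁻³.
N² = (g/ρ₀)·Δρ/Δz = g·(Δρ/ρ₀)/Δz = 9.8 × 3.46 × 10⁻⁴ / 65 = 5.2166 × 10⁻⁵ s⁻².
N = √(5.2166 × 10⁻⁵) = 7.2226 × 10⁻³ rad s⁻¹ → T = 2π/N = 869.93 s = 14.499 min ≈ 14.5 min.

14.5 min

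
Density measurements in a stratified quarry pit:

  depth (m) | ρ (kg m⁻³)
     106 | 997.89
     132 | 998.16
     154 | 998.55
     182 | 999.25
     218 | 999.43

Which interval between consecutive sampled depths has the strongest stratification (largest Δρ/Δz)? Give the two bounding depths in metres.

Compute the density gradient over each adjacent pair:
  106–132 m: Δρ/Δz = 0.27/26 = 0.010 kg m⁻⁴
  132–154 m: Δρ/Δz = 0.39/22 = 0.018 kg m⁻⁴
  154–182 m: Δρ/Δz = 0.70/28 = 0.025 kg m⁻⁴
  182–218 m: Δρ/Δz = 0.18/36 = 5.0 × 10⁻³ kg m⁻⁴
The largest gradient is in the 154–182 m interval — the pycnocline.

154–182 m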